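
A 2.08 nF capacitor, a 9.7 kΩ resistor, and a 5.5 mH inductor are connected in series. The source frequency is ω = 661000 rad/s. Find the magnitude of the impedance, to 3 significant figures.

10100 Ω

X_L = ωL = 3640 Ω
X_C = 1/(ωC) = 727 Ω
Net reactance X = X_L − X_C = 2910 Ω
Z = 9700 + j2910 Ω
|Z| = √(9700² + 2910²) = 10100 Ω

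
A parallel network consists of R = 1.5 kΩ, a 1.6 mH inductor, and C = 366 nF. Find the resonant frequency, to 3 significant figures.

6.58 kHz

ω₀ = 1/√(LC) = 1/√(0.0016 × 3.66e-07) = 41320 rad/s
f₀ = ω₀/(2π) = 6.58 kHz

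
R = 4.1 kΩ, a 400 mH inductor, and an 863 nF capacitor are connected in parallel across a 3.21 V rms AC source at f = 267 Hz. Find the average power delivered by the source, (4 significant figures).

ω = 2πf = 1678 rad/s
X_L = ωL = 671.0 Ω
X_C = 1/(ωC) = 690.7 Ω
Parallel: admittances add. Y = 1/R + 1/(jωL) + jωC
Y = (0.0002439 − j4.244e-05) S
|Y| = 0.0002476 S → |Z| = 1/|Y| = 4039 Ω, ∠Z = −∠Y = 9.870°
I = V/|Z| = 794.7 μA
P = VI cos φ = 3.21 × 0.0007947 × cos(9.870°) = 2.513 mW

2.513 mW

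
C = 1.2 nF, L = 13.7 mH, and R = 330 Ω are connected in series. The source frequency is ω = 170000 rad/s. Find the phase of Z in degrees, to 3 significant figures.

X_L = ωL = 2330 Ω
X_C = 1/(ωC) = 4900 Ω
Net reactance X = X_L − X_C = -2570 Ω
Z = 330 − j2570 Ω
|Z| = √(330² + 2570²) = 2590 Ω
∠Z = arctan(-2570/330) = -82.7°

-82.7°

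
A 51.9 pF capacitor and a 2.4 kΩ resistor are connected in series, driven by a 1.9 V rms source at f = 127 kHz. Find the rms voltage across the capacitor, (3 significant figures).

1.89 V

ω = 2πf = 798000 rad/s
X_C = 1/(ωC) = 24100 Ω
Z = 2400 − j24100 Ω
|Z| = √(2400² + 24100²) = 24300 Ω
I = V/|Z| = 78.3 μA
V_C = I·|Z_C| = 7.83e-05 × 24100 = 1.89 V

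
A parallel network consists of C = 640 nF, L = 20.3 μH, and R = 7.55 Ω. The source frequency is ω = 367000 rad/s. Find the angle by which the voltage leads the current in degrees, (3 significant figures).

X_L = ωL = 7.45 Ω
X_C = 1/(ωC) = 4.26 Ω
Parallel: admittances add. Y = 1/R + 1/(jωL) + jωC
Y = (0.132 + j0.101) S
|Y| = 0.166 S → |Z| = 1/|Y| = 6.01 Ω, ∠Z = −∠Y = -37.2°

-37.2°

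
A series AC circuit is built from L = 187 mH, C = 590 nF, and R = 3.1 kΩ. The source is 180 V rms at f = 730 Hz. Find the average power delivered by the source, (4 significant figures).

10.20 W

ω = 2πf = 4587 rad/s
X_L = ωL = 857.7 Ω
X_C = 1/(ωC) = 369.5 Ω
Net reactance X = X_L − X_C = 488.2 Ω
Z = 3100 + j488.2 Ω
|Z| = √(3100² + 488.2²) = 3138 Ω
∠Z = arctan(488.2/3100) = 8.950°
I = V/|Z| = 57.36 mA
P = VI cos φ = 180 × 0.05736 × cos(8.950°) = 10.20 W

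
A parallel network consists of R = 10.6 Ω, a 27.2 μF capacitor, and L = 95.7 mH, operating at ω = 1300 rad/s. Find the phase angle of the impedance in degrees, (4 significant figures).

-16.15°

X_L = ωL = 124.4 Ω
X_C = 1/(ωC) = 28.28 Ω
Parallel: admittances add. Y = 1/R + 1/(jωL) + jωC
Y = (0.09434 + j0.02732) S
|Y| = 0.09822 S → |Z| = 1/|Y| = 10.18 Ω, ∠Z = −∠Y = -16.15°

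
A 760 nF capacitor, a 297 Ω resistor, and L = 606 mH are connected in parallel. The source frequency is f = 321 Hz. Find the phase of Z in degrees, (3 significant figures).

ω = 2πf = 2017 rad/s
X_L = ωL = 1220 Ω
X_C = 1/(ωC) = 652 Ω
Parallel: admittances add. Y = 1/R + 1/(jωL) + jωC
Y = (0.00337 + j0.000715) S
|Y| = 0.00344 S → |Z| = 1/|Y| = 291 Ω, ∠Z = −∠Y = -12.0°

-12.0°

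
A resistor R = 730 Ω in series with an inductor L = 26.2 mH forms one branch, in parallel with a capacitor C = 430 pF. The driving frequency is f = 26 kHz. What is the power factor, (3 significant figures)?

0.240

ω = 2πf = 163400 rad/s
X_L = ωL = 4280 Ω
X_C = 1/(ωC) = 14200 Ω
Branch 1 (R+jX_L): Z₁ = 730 + j4280 Ω, |Z₁| = 4340 Ω
Branch 2 (−jX_C): Z₂ = −j14200 Ω
Parallel: Z = Z₁Z₂/(Z₁+Z₂), |Z| = 6190 Ω, ∠Z = 76.1°
cos φ = cos(76.1°) = 0.240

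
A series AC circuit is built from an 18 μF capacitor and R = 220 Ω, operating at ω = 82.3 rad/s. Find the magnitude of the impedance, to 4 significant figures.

710.0 Ω

X_C = 1/(ωC) = 675.0 Ω
Z = 220.0 − j675.0 Ω
|Z| = √(220.0² + 675.0²) = 710.0 Ω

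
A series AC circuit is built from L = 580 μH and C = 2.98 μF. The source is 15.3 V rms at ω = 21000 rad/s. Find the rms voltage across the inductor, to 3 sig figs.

49.0 V

X_L = ωL = 12.2 Ω
X_C = 1/(ωC) = 16.0 Ω
Net reactance X = X_L − X_C = -3.80 Ω
Z = − j3.80 Ω
|Z| = √(0² + 3.80²) = 3.80 Ω
I = V/|Z| = 4.03 A
V_L = I·|Z_L| = 4.03 × 12.2 = 49.0 V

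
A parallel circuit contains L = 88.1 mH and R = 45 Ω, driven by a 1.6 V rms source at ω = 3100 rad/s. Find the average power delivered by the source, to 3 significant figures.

56.9 mW

X_L = ωL = 273 Ω
Parallel: admittances add. Y = 1/R + 1/(jωL)
Y = (0.0222 − j0.00366) S
|Y| = 0.0225 S → |Z| = 1/|Y| = 44.4 Ω, ∠Z = −∠Y = 9.36°
I = V/|Z| = 36.0 mA
P = VI cos φ = 1.6 × 0.0360 × cos(9.36°) = 56.9 mW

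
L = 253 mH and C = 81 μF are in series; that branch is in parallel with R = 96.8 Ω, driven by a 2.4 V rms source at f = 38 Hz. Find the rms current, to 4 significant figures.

277.0 mA

ω = 2πf = 238.8 rad/s
X_L = ωL = 60.41 Ω
X_C = 1/(ωC) = 51.71 Ω
Branch 1: Z₁ = R = 96.80 Ω
Branch 2 (series LC): Z₂ = j(X_L − X_C) = j8.699 Ω
Parallel: Z = Z₁Z₂/(Z₁+Z₂), |Z| = 8.664 Ω, ∠Z = 84.86°
I = V/|Z| = 2.4/8.664 = 277.0 mA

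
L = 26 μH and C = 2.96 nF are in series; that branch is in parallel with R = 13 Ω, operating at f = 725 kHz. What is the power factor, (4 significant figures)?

0.9595

ω = 2πf = 4.555e+06 rad/s
X_L = ωL = 118.4 Ω
X_C = 1/(ωC) = 74.16 Ω
Branch 1: Z₁ = R = 13.00 Ω
Branch 2 (series LC): Z₂ = j(X_L − X_C) = j44.27 Ω
Parallel: Z = Z₁Z₂/(Z₁+Z₂), |Z| = 12.47 Ω, ∠Z = 16.36°
cos φ = cos(16.36°) = 0.9595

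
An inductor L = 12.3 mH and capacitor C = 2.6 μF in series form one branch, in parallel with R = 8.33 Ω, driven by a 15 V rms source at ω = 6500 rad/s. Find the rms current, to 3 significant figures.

X_L = ωL = 80.0 Ω
X_C = 1/(ωC) = 59.2 Ω
Branch 1: Z₁ = R = 8.33 Ω
Branch 2 (series LC): Z₂ = j(X_L − X_C) = j20.8 Ω
Parallel: Z = Z₁Z₂/(Z₁+Z₂), |Z| = 7.73 Ω, ∠Z = 21.8°
I = V/|Z| = 15/7.73 = 1.94 A

1.94 A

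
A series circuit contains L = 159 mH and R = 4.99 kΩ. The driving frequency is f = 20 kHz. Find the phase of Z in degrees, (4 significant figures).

75.98°

ω = 2πf = 125700 rad/s
X_L = ωL = 19980 Ω
Z = 4990 + j19980 Ω
|Z| = √(4990² + 19980²) = 20590 Ω
∠Z = arctan(19980/4990) = 75.98°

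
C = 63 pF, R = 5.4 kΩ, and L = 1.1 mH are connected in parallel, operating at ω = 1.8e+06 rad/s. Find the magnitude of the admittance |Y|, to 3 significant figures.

X_L = ωL = 1980 Ω
X_C = 1/(ωC) = 8820 Ω
Parallel: admittances add. Y = 1/R + 1/(jωL) + jωC
Y = (0.000185 − j0.000392) S
|Y| = 0.000433 S → |Z| = 1/|Y| = 2310 Ω, ∠Z = −∠Y = 64.7°

433 μS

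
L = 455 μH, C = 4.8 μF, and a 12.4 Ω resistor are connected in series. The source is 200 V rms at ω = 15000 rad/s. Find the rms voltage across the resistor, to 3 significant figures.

174 V

X_L = ωL = 6.83 Ω
X_C = 1/(ωC) = 13.9 Ω
Net reactance X = X_L − X_C = -7.06 Ω
Z = 12.4 − j7.06 Ω
|Z| = √(12.4² + 7.06²) = 14.3 Ω
I = V/|Z| = 14.0 A
V_R = I·|Z_R| = 14.0 × 12.4 = 174 V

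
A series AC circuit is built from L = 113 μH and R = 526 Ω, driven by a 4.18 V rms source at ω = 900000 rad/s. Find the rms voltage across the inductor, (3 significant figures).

0.793 V

X_L = ωL = 102 Ω
Z = 526 + j102 Ω
|Z| = √(526² + 102²) = 536 Ω
I = V/|Z| = 7.80 mA
V_L = I·|Z_L| = 0.00780 × 102 = 0.793 V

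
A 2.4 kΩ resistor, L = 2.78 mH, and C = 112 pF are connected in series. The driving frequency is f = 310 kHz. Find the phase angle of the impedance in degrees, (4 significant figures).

19.10°

ω = 2πf = 1.948e+06 rad/s
X_L = ωL = 5415 Ω
X_C = 1/(ωC) = 4584 Ω
Net reactance X = X_L − X_C = 830.9 Ω
Z = 2400 + j830.9 Ω
|Z| = √(2400² + 830.9²) = 2540 Ω
∠Z = arctan(830.9/2400) = 19.10°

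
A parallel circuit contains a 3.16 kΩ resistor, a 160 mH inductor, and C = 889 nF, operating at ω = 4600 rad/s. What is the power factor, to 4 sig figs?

0.1151

X_L = ωL = 736.0 Ω
X_C = 1/(ωC) = 244.5 Ω
Parallel: admittances add. Y = 1/R + 1/(jωL) + jωC
Y = (0.0003165 + j0.002731) S
|Y| = 0.002749 S → |Z| = 1/|Y| = 363.8 Ω, ∠Z = −∠Y = -83.39°
cos φ = cos(-83.39°) = 0.1151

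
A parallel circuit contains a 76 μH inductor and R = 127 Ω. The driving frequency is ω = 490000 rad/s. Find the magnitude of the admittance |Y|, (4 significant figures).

27.98 mS

X_L = ωL = 37.24 Ω
Parallel: admittances add. Y = 1/R + 1/(jωL)
Y = (0.007874 − j0.02685) S
|Y| = 0.02798 S → |Z| = 1/|Y| = 35.74 Ω, ∠Z = −∠Y = 73.66°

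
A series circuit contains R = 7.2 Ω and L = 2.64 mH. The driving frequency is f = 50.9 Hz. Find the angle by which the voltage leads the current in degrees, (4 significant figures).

ω = 2πf = 319.8 rad/s
X_L = ωL = 0.8443 Ω
Z = 7.200 + j0.8443 Ω
|Z| = √(7.200² + 0.8443²) = 7.249 Ω
∠Z = arctan(0.8443/7.200) = 6.688°

6.688°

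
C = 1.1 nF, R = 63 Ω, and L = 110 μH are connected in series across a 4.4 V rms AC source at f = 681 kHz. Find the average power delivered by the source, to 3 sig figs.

17.3 mW

ω = 2πf = 4.279e+06 rad/s
X_L = ωL = 471 Ω
X_C = 1/(ωC) = 212 Ω
Net reactance X = X_L − X_C = 258 Ω
Z = 63.0 + j258 Ω
|Z| = √(63.0² + 258²) = 266 Ω
∠Z = arctan(258/63.0) = 76.3°
I = V/|Z| = 16.6 mA
P = VI cos φ = 4.4 × 0.0166 × cos(76.3°) = 17.3 mW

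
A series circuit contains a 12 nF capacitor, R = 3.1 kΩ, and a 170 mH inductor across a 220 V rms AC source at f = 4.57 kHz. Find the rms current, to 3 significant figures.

59.8 mA

ω = 2πf = 28710 rad/s
X_L = ωL = 4880 Ω
X_C = 1/(ωC) = 2900 Ω
Net reactance X = X_L − X_C = 1980 Ω
Z = 3100 + j1980 Ω
|Z| = √(3100² + 1980²) = 3680 Ω
I = V/|Z| = 220/3680 = 59.8 mA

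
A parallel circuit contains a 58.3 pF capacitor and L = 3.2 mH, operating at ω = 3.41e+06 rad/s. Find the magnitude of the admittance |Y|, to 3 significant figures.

X_L = ωL = 10900 Ω
X_C = 1/(ωC) = 5030 Ω
Parallel: admittances add. Y = 1/(jωL) + jωC
Y = (0 + j0.000107) S
|Y| = 0.000107 S → |Z| = 1/|Y| = 9330 Ω, ∠Z = −∠Y = -90.0°

107 μS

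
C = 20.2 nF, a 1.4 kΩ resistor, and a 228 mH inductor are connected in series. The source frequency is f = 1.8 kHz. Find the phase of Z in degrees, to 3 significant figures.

-52.1°

ω = 2πf = 11310 rad/s
X_L = ωL = 2580 Ω
X_C = 1/(ωC) = 4380 Ω
Net reactance X = X_L − X_C = -1800 Ω
Z = 1400 − j1800 Ω
|Z| = √(1400² + 1800²) = 2280 Ω
∠Z = arctan(-1800/1400) = -52.1°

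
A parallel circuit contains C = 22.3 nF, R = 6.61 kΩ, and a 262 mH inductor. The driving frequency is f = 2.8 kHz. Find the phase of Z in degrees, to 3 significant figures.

ω = 2πf = 17590 rad/s
X_L = ωL = 4610 Ω
X_C = 1/(ωC) = 2550 Ω
Parallel: admittances add. Y = 1/R + 1/(jωL) + jωC
Y = (0.000151 + j0.000175) S
|Y| = 0.000232 S → |Z| = 1/|Y| = 4320 Ω, ∠Z = −∠Y = -49.2°

-49.2°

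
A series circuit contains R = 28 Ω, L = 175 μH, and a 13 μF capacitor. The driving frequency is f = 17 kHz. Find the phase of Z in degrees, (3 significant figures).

32.7°

ω = 2πf = 106800 rad/s
X_L = ωL = 18.7 Ω
X_C = 1/(ωC) = 0.720 Ω
Net reactance X = X_L − X_C = 18.0 Ω
Z = 28.0 + j18.0 Ω
|Z| = √(28.0² + 18.0²) = 33.3 Ω
∠Z = arctan(18.0/28.0) = 32.7°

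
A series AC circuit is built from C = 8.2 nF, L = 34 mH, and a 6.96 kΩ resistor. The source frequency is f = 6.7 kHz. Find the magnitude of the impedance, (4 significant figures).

ω = 2πf = 42100 rad/s
X_L = ωL = 1431 Ω
X_C = 1/(ωC) = 2897 Ω
Net reactance X = X_L − X_C = -1466 Ω
Z = 6960 − j1466 Ω
|Z| = √(6960² + 1466²) = 7113 Ω

7113 Ω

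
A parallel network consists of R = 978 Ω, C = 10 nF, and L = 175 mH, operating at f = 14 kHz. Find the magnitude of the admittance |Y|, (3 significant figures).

ω = 2πf = 87960 rad/s
X_L = ωL = 15400 Ω
X_C = 1/(ωC) = 1140 Ω
Parallel: admittances add. Y = 1/R + 1/(jωL) + jωC
Y = (0.00102 + j0.000815) S
|Y| = 0.00131 S → |Z| = 1/|Y| = 765 Ω, ∠Z = −∠Y = -38.5°

1.31 mS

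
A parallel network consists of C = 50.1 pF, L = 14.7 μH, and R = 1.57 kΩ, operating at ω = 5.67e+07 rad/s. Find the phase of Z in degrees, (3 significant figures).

X_L = ωL = 833 Ω
X_C = 1/(ωC) = 352 Ω
Parallel: admittances add. Y = 1/R + 1/(jωL) + jωC
Y = (0.000637 + j0.00164) S
|Y| = 0.00176 S → |Z| = 1/|Y| = 568 Ω, ∠Z = −∠Y = -68.8°

-68.8°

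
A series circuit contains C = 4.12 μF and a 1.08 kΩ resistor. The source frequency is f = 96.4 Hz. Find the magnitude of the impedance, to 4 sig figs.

1152 Ω

ω = 2πf = 605.7 rad/s
X_C = 1/(ωC) = 400.7 Ω
Z = 1080 − j400.7 Ω
|Z| = √(1080² + 400.7²) = 1152 Ω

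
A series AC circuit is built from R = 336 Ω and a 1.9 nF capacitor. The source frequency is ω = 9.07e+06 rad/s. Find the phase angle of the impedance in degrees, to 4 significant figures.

X_C = 1/(ωC) = 58.03 Ω
Z = 336.0 − j58.03 Ω
|Z| = √(336.0² + 58.03²) = 341.0 Ω
∠Z = arctan(-58.03/336.0) = -9.798°

-9.798°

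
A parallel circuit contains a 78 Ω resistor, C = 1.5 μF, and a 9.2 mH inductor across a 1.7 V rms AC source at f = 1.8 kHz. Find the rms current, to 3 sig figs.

ω = 2πf = 11310 rad/s
X_L = ωL = 104 Ω
X_C = 1/(ωC) = 58.9 Ω
Parallel: admittances add. Y = 1/R + 1/(jωL) + jωC
Y = (0.0128 + j0.00735) S
|Y| = 0.0148 S → |Z| = 1/|Y| = 67.7 Ω, ∠Z = −∠Y = -29.8°
I = V/|Z| = 1.7/67.7 = 25.1 mA

25.1 mA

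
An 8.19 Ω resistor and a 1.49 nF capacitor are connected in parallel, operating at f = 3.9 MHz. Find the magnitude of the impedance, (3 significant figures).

ω = 2πf = 2.45e+07 rad/s
X_C = 1/(ωC) = 27.4 Ω
Parallel: admittances add. Y = 1/R + jωC
Y = (0.122 + j0.0365) S
|Y| = 0.127 S → |Z| = 1/|Y| = 7.85 Ω, ∠Z = −∠Y = -16.6°

7.85 Ω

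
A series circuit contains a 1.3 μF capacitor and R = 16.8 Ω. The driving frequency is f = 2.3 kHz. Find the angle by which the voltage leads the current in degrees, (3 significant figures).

-72.5°

ω = 2πf = 14450 rad/s
X_C = 1/(ωC) = 53.2 Ω
Z = 16.8 − j53.2 Ω
|Z| = √(16.8² + 53.2²) = 55.8 Ω
∠Z = arctan(-53.2/16.8) = -72.5°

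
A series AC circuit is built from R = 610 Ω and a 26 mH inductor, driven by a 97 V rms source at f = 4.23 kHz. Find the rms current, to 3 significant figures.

105 mA

ω = 2πf = 26580 rad/s
X_L = ωL = 691 Ω
Z = 610 + j691 Ω
|Z| = √(610² + 691²) = 922 Ω
I = V/|Z| = 97/922 = 105 mA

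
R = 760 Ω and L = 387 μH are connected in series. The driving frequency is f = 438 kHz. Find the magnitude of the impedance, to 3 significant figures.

1310 Ω

ω = 2πf = 2.752e+06 rad/s
X_L = ωL = 1070 Ω
Z = 760 + j1070 Ω
|Z| = √(760² + 1070²) = 1310 Ω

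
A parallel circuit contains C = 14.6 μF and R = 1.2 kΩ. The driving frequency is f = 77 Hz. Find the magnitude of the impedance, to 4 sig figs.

ω = 2πf = 483.8 rad/s
X_C = 1/(ωC) = 141.6 Ω
Parallel: admittances add. Y = 1/R + jωC
Y = (0.0008333 + j0.007064) S
|Y| = 0.007113 S → |Z| = 1/|Y| = 140.6 Ω, ∠Z = −∠Y = -83.27°

140.6 Ω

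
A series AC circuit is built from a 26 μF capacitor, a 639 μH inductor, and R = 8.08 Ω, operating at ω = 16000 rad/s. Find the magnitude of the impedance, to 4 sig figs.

11.24 Ω

X_L = ωL = 10.22 Ω
X_C = 1/(ωC) = 2.404 Ω
Net reactance X = X_L − X_C = 7.820 Ω
Z = 8.080 + j7.820 Ω
|Z| = √(8.080² + 7.820²) = 11.24 Ω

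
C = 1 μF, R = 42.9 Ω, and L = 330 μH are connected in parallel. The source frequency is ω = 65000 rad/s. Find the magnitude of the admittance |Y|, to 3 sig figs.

29.7 mS

X_L = ωL = 21.4 Ω
X_C = 1/(ωC) = 15.4 Ω
Parallel: admittances add. Y = 1/R + 1/(jωL) + jωC
Y = (0.0233 + j0.0184) S
|Y| = 0.0297 S → |Z| = 1/|Y| = 33.7 Ω, ∠Z = −∠Y = -38.3°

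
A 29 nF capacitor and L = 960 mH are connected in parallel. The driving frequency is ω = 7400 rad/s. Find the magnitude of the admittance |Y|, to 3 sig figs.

73.8 μS

X_L = ωL = 7100 Ω
X_C = 1/(ωC) = 4660 Ω
Parallel: admittances add. Y = 1/(jωL) + jωC
Y = (0 + j7.38e-05) S
|Y| = 7.38e-05 S → |Z| = 1/|Y| = 13500 Ω, ∠Z = −∠Y = -90.0°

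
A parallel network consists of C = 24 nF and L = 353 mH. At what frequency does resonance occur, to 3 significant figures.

ω₀ = 1/√(LC) = 1/√(0.353 × 2.4e-08) = 10860 rad/s
f₀ = ω₀/(2π) = 1.73 kHz

1.73 kHz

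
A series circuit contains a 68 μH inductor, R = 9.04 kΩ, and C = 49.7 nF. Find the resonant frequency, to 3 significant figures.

86.6 kHz

ω₀ = 1/√(LC) = 1/√(6.8e-05 × 4.97e-08) = 544000 rad/s
f₀ = ω₀/(2π) = 86.6 kHz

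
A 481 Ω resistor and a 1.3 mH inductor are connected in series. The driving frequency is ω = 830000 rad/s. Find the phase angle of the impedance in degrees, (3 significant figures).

X_L = ωL = 1080 Ω
Z = 481 + j1080 Ω
|Z| = √(481² + 1080²) = 1180 Ω
∠Z = arctan(1080/481) = 66.0°

66.0°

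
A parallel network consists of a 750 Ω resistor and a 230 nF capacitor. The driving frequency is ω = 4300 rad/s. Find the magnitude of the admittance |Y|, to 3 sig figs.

1.66 mS

X_C = 1/(ωC) = 1010 Ω
Parallel: admittances add. Y = 1/R + jωC
Y = (0.00133 + j0.000989) S
|Y| = 0.00166 S → |Z| = 1/|Y| = 602 Ω, ∠Z = −∠Y = -36.6°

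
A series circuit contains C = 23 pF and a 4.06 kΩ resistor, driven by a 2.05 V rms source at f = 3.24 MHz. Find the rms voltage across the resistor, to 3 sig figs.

1.81 V

ω = 2πf = 2.036e+07 rad/s
X_C = 1/(ωC) = 2140 Ω
Z = 4060 − j2140 Ω
|Z| = √(4060² + 2140²) = 4590 Ω
I = V/|Z| = 447 μA
V_R = I·|Z_R| = 0.000447 × 4060 = 1.81 V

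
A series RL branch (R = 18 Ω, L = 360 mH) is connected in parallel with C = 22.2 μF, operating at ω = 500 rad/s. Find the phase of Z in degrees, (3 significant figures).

X_L = ωL = 180 Ω
X_C = 1/(ωC) = 90.1 Ω
Branch 1 (R+jX_L): Z₁ = 18.0 + j180 Ω, |Z₁| = 181 Ω
Branch 2 (−jX_C): Z₂ = −j90.1 Ω
Parallel: Z = Z₁Z₂/(Z₁+Z₂), |Z| = 178 Ω, ∠Z = -84.4°

-84.4°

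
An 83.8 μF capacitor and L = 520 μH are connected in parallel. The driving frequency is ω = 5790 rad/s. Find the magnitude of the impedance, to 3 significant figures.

X_L = ωL = 3.01 Ω
X_C = 1/(ωC) = 2.06 Ω
Parallel: admittances add. Y = 1/(jωL) + jωC
Y = (0 + j0.153) S
|Y| = 0.153 S → |Z| = 1/|Y| = 6.53 Ω, ∠Z = −∠Y = -90.0°

6.53 Ω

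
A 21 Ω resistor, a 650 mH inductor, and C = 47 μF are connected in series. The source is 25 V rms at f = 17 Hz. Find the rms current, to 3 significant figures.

190 mA

ω = 2πf = 106.8 rad/s
X_L = ωL = 69.4 Ω
X_C = 1/(ωC) = 199 Ω
Net reactance X = X_L − X_C = -130 Ω
Z = 21.0 − j130 Ω
|Z| = √(21.0² + 130²) = 131 Ω
I = V/|Z| = 25/131 = 190 mA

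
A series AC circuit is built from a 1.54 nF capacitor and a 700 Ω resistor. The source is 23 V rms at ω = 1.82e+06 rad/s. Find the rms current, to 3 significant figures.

29.3 mA

X_C = 1/(ωC) = 357 Ω
Z = 700 − j357 Ω
|Z| = √(700² + 357²) = 786 Ω
I = V/|Z| = 23/786 = 29.3 mA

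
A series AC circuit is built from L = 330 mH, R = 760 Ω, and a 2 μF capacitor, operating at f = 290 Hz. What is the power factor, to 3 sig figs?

0.919

ω = 2πf = 1822 rad/s
X_L = ωL = 601 Ω
X_C = 1/(ωC) = 274 Ω
Net reactance X = X_L − X_C = 327 Ω
Z = 760 + j327 Ω
|Z| = √(760² + 327²) = 827 Ω
∠Z = arctan(327/760) = 23.3°
cos φ = cos(23.3°) = 0.919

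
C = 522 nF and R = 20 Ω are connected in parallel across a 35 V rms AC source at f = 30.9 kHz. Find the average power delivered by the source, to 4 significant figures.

61.25 W

ω = 2πf = 194200 rad/s
X_C = 1/(ωC) = 9.867 Ω
Parallel: admittances add. Y = 1/R + jωC
Y = (0.05000 + j0.1013) S
|Y| = 0.1130 S → |Z| = 1/|Y| = 8.849 Ω, ∠Z = −∠Y = -63.74°
I = V/|Z| = 3.955 A
P = VI cos φ = 35 × 3.955 × cos(-63.74°) = 61.25 W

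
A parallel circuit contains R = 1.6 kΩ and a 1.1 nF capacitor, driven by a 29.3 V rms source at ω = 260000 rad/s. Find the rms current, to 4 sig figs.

X_C = 1/(ωC) = 3497 Ω
Parallel: admittances add. Y = 1/R + jωC
Y = (0.0006250 + j0.0002860) S
|Y| = 0.0006873 S → |Z| = 1/|Y| = 1455 Ω, ∠Z = −∠Y = -24.59°
I = V/|Z| = 29.3/1455 = 20.14 mA

20.14 mA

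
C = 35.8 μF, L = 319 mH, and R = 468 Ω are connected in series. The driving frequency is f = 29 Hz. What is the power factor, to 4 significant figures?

ω = 2πf = 182.2 rad/s
X_L = ωL = 58.13 Ω
X_C = 1/(ωC) = 153.3 Ω
Net reactance X = X_L − X_C = -95.17 Ω
Z = 468.0 − j95.17 Ω
|Z| = √(468.0² + 95.17²) = 477.6 Ω
∠Z = arctan(-95.17/468.0) = -11.50°
cos φ = cos(-11.50°) = 0.9799

0.9799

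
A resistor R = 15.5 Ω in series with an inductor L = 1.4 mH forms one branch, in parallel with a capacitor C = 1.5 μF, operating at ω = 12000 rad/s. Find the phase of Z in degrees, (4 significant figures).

25.51°

X_L = ωL = 16.80 Ω
X_C = 1/(ωC) = 55.56 Ω
Branch 1 (R+jX_L): Z₁ = 15.50 + j16.80 Ω, |Z₁| = 22.86 Ω
Branch 2 (−jX_C): Z₂ = −j55.56 Ω
Parallel: Z = Z₁Z₂/(Z₁+Z₂), |Z| = 30.42 Ω, ∠Z = 25.51°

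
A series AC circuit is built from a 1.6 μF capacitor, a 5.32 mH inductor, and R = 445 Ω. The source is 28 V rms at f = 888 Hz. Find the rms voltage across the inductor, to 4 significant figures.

ω = 2πf = 5579 rad/s
X_L = ωL = 29.68 Ω
X_C = 1/(ωC) = 112.0 Ω
Net reactance X = X_L − X_C = -82.34 Ω
Z = 445.0 − j82.34 Ω
|Z| = √(445.0² + 82.34²) = 452.6 Ω
I = V/|Z| = 61.87 mA
V_L = I·|Z_L| = 0.06187 × 29.68 = 1.837 V

1.837 V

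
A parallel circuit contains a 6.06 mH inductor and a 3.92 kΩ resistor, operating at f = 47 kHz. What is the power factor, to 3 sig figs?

ω = 2πf = 295300 rad/s
X_L = ωL = 1790 Ω
Parallel: admittances add. Y = 1/R + 1/(jωL)
Y = (0.000255 − j0.000559) S
|Y| = 0.000614 S → |Z| = 1/|Y| = 1630 Ω, ∠Z = −∠Y = 65.5°
cos φ = cos(65.5°) = 0.415

0.415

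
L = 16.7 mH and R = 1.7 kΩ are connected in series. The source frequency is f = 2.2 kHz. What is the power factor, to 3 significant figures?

ω = 2πf = 13820 rad/s
X_L = ωL = 231 Ω
Z = 1700 + j231 Ω
|Z| = √(1700² + 231²) = 1720 Ω
∠Z = arctan(231/1700) = 7.73°
cos φ = cos(7.73°) = 0.991

0.991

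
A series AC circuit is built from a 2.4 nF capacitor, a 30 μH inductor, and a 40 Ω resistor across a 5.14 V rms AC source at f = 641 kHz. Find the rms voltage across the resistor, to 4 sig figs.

4.715 V

ω = 2πf = 4.028e+06 rad/s
X_L = ωL = 120.8 Ω
X_C = 1/(ωC) = 103.5 Ω
Net reactance X = X_L − X_C = 17.37 Ω
Z = 40.00 + j17.37 Ω
|Z| = √(40.00² + 17.37²) = 43.61 Ω
I = V/|Z| = 117.9 mA
V_R = I·|Z_R| = 0.1179 × 40.00 = 4.715 V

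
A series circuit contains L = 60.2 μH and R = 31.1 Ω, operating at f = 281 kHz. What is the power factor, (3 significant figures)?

ω = 2πf = 1.766e+06 rad/s
X_L = ωL = 106 Ω
Z = 31.1 + j106 Ω
|Z| = √(31.1² + 106²) = 111 Ω
∠Z = arctan(106/31.1) = 73.7°
cos φ = cos(73.7°) = 0.281

0.281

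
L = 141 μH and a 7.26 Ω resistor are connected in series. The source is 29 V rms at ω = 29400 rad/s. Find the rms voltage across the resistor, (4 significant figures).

25.18 V

X_L = ωL = 4.145 Ω
Z = 7.260 + j4.145 Ω
|Z| = √(7.260² + 4.145²) = 8.360 Ω
I = V/|Z| = 3.469 A
V_R = I·|Z_R| = 3.469 × 7.260 = 25.18 V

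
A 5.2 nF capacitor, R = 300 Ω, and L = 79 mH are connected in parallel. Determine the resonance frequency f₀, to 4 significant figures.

ω₀ = 1/√(LC) = 1/√(0.079 × 5.2e-09) = 49340 rad/s
f₀ = ω₀/(2π) = 7.852 kHz

7.852 kHz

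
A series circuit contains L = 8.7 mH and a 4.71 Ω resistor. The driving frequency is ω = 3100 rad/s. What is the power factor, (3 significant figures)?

X_L = ωL = 27.0 Ω
Z = 4.71 + j27.0 Ω
|Z| = √(4.71² + 27.0²) = 27.4 Ω
∠Z = arctan(27.0/4.71) = 80.1°
cos φ = cos(80.1°) = 0.172

0.172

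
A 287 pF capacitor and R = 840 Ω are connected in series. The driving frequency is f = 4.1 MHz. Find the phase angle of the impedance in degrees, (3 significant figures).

ω = 2πf = 2.576e+07 rad/s
X_C = 1/(ωC) = 135 Ω
Z = 840 − j135 Ω
|Z| = √(840² + 135²) = 851 Ω
∠Z = arctan(-135/840) = -9.15°

-9.15°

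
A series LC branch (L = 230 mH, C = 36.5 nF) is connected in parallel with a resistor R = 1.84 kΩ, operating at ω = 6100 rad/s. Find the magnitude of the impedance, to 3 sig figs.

X_L = ωL = 1400 Ω
X_C = 1/(ωC) = 4490 Ω
Branch 1: Z₁ = R = 1840 Ω
Branch 2 (series LC): Z₂ = j(X_L − X_C) = −j3090 Ω
Parallel: Z = Z₁Z₂/(Z₁+Z₂), |Z| = 1580 Ω, ∠Z = -30.8°

1580 Ω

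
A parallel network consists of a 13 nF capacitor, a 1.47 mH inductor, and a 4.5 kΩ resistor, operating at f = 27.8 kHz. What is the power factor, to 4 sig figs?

0.1356

ω = 2πf = 174700 rad/s
X_L = ωL = 256.8 Ω
X_C = 1/(ωC) = 440.4 Ω
Parallel: admittances add. Y = 1/R + 1/(jωL) + jωC
Y = (0.0002222 − j0.001624) S
|Y| = 0.001639 S → |Z| = 1/|Y| = 610.1 Ω, ∠Z = −∠Y = 82.21°
cos φ = cos(82.21°) = 0.1356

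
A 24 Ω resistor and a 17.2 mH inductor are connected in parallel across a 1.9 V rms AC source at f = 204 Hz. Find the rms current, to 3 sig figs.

117 mA

ω = 2πf = 1282 rad/s
X_L = ωL = 22.0 Ω
Parallel: admittances add. Y = 1/R + 1/(jωL)
Y = (0.0417 − j0.0454) S
|Y| = 0.0616 S → |Z| = 1/|Y| = 16.2 Ω, ∠Z = −∠Y = 47.4°
I = V/|Z| = 1.9/16.2 = 117 mA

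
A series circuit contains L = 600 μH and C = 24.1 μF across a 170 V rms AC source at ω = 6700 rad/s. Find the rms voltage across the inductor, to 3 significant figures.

X_L = ωL = 4.02 Ω
X_C = 1/(ωC) = 6.19 Ω
Net reactance X = X_L − X_C = -2.17 Ω
Z = − j2.17 Ω
|Z| = √(0² + 2.17²) = 2.17 Ω
I = V/|Z| = 78.2 A
V_L = I·|Z_L| = 78.2 × 4.02 = 314 V

314 V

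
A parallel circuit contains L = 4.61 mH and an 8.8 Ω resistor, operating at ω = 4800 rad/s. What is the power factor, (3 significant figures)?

X_L = ωL = 22.1 Ω
Parallel: admittances add. Y = 1/R + 1/(jωL)
Y = (0.114 − j0.0452) S
|Y| = 0.122 S → |Z| = 1/|Y| = 8.18 Ω, ∠Z = −∠Y = 21.7°
cos φ = cos(21.7°) = 0.929

0.929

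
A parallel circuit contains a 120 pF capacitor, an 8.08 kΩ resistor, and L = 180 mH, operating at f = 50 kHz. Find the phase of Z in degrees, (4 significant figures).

ω = 2πf = 314200 rad/s
X_L = ωL = 56550 Ω
X_C = 1/(ωC) = 26530 Ω
Parallel: admittances add. Y = 1/R + 1/(jωL) + jωC
Y = (0.0001238 + j2.002e-05) S
|Y| = 0.0001254 S → |Z| = 1/|Y| = 7976 Ω, ∠Z = −∠Y = -9.187°

-9.187°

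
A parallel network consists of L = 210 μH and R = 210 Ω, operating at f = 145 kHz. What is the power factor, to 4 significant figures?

ω = 2πf = 911100 rad/s
X_L = ωL = 191.3 Ω
Parallel: admittances add. Y = 1/R + 1/(jωL)
Y = (0.004762 − j0.005227) S
|Y| = 0.007071 S → |Z| = 1/|Y| = 141.4 Ω, ∠Z = −∠Y = 47.66°
cos φ = cos(47.66°) = 0.6735

0.6735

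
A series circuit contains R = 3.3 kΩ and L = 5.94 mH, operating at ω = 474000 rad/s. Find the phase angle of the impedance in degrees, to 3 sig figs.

40.5°

X_L = ωL = 2820 Ω
Z = 3300 + j2820 Ω
|Z| = √(3300² + 2820²) = 4340 Ω
∠Z = arctan(2820/3300) = 40.5°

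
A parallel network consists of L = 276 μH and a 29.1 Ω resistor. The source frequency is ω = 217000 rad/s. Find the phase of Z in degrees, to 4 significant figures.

25.91°

X_L = ωL = 59.89 Ω
Parallel: admittances add. Y = 1/R + 1/(jωL)
Y = (0.03436 − j0.01670) S
|Y| = 0.03821 S → |Z| = 1/|Y| = 26.17 Ω, ∠Z = −∠Y = 25.91°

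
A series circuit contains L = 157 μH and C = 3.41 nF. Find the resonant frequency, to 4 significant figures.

ω₀ = 1/√(LC) = 1/√(0.000157 × 3.41e-09) = 1.367e+06 rad/s
f₀ = ω₀/(2π) = 217.5 kHz

217.5 kHz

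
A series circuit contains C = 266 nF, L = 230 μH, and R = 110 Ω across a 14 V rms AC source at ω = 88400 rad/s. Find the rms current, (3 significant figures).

125 mA

X_L = ωL = 20.3 Ω
X_C = 1/(ωC) = 42.5 Ω
Net reactance X = X_L − X_C = -22.2 Ω
Z = 110 − j22.2 Ω
|Z| = √(110² + 22.2²) = 112 Ω
I = V/|Z| = 14/112 = 125 mA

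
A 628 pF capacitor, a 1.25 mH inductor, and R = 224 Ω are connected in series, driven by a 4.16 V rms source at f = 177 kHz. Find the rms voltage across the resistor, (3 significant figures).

4.09 V

ω = 2πf = 1.112e+06 rad/s
X_L = ωL = 1390 Ω
X_C = 1/(ωC) = 1430 Ω
Net reactance X = X_L − X_C = -41.7 Ω
Z = 224 − j41.7 Ω
|Z| = √(224² + 41.7²) = 228 Ω
I = V/|Z| = 18.3 mA
V_R = I·|Z_R| = 0.0183 × 224 = 4.09 V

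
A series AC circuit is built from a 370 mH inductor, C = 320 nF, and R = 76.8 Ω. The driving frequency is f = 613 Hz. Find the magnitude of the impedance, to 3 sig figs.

ω = 2πf = 3852 rad/s
X_L = ωL = 1430 Ω
X_C = 1/(ωC) = 811 Ω
Net reactance X = X_L − X_C = 614 Ω
Z = 76.8 + j614 Ω
|Z| = √(76.8² + 614²) = 619 Ω

619 Ω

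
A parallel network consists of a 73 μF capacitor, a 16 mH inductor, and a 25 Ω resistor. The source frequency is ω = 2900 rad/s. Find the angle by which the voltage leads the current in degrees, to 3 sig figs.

X_L = ωL = 46.4 Ω
X_C = 1/(ωC) = 4.72 Ω
Parallel: admittances add. Y = 1/R + 1/(jωL) + jωC
Y = (0.0400 + j0.190) S
|Y| = 0.194 S → |Z| = 1/|Y| = 5.15 Ω, ∠Z = −∠Y = -78.1°

-78.1°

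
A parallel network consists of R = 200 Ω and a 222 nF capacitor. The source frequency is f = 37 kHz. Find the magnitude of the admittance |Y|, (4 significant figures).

ω = 2πf = 232500 rad/s
X_C = 1/(ωC) = 19.38 Ω
Parallel: admittances add. Y = 1/R + jωC
Y = (0.005000 + j0.05161) S
|Y| = 0.05185 S → |Z| = 1/|Y| = 19.29 Ω, ∠Z = −∠Y = -84.47°

51.85 mS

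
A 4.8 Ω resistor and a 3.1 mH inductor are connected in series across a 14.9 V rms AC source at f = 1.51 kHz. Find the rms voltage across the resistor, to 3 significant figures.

2.40 V

ω = 2πf = 9488 rad/s
X_L = ωL = 29.4 Ω
Z = 4.80 + j29.4 Ω
|Z| = √(4.80² + 29.4²) = 29.8 Ω
I = V/|Z| = 500 mA
V_R = I·|Z_R| = 0.500 × 4.80 = 2.40 V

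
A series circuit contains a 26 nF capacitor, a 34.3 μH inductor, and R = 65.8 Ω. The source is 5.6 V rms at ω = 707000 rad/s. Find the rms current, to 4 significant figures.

X_L = ωL = 24.25 Ω
X_C = 1/(ωC) = 54.40 Ω
Net reactance X = X_L − X_C = -30.15 Ω
Z = 65.80 − j30.15 Ω
|Z| = √(65.80² + 30.15²) = 72.38 Ω
I = V/|Z| = 5.6/72.38 = 77.37 mA

77.37 mA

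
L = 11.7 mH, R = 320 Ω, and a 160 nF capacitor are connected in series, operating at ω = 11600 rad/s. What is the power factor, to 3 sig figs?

0.622

X_L = ωL = 136 Ω
X_C = 1/(ωC) = 539 Ω
Net reactance X = X_L − X_C = -403 Ω
Z = 320 − j403 Ω
|Z| = √(320² + 403²) = 515 Ω
∠Z = arctan(-403/320) = -51.6°
cos φ = cos(-51.6°) = 0.622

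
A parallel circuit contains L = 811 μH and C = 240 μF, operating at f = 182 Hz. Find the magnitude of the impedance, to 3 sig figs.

ω = 2πf = 1144 rad/s
X_L = ωL = 0.927 Ω
X_C = 1/(ωC) = 3.64 Ω
Parallel: admittances add. Y = 1/(jωL) + jωC
Y = (0 − j0.804) S
|Y| = 0.804 S → |Z| = 1/|Y| = 1.24 Ω, ∠Z = −∠Y = 90.0°

1.24 Ω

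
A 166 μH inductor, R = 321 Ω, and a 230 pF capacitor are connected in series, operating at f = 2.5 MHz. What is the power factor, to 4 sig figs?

0.1364

ω = 2πf = 1.571e+07 rad/s
X_L = ωL = 2608 Ω
X_C = 1/(ωC) = 276.8 Ω
Net reactance X = X_L − X_C = 2331 Ω
Z = 321.0 + j2331 Ω
|Z| = √(321.0² + 2331²) = 2353 Ω
∠Z = arctan(2331/321.0) = 82.16°
cos φ = cos(82.16°) = 0.1364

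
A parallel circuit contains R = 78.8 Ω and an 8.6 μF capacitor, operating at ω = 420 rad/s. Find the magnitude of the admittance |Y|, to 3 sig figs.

X_C = 1/(ωC) = 277 Ω
Parallel: admittances add. Y = 1/R + jωC
Y = (0.0127 + j0.00361) S
|Y| = 0.0132 S → |Z| = 1/|Y| = 75.8 Ω, ∠Z = −∠Y = -15.9°

13.2 mS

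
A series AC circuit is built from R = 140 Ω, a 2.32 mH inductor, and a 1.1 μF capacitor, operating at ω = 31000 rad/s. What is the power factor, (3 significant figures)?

0.957

X_L = ωL = 71.9 Ω
X_C = 1/(ωC) = 29.3 Ω
Net reactance X = X_L − X_C = 42.6 Ω
Z = 140 + j42.6 Ω
|Z| = √(140² + 42.6²) = 146 Ω
∠Z = arctan(42.6/140) = 16.9°
cos φ = cos(16.9°) = 0.957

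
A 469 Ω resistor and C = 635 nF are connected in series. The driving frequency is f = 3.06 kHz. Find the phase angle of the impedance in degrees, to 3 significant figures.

ω = 2πf = 19230 rad/s
X_C = 1/(ωC) = 81.9 Ω
Z = 469 − j81.9 Ω
|Z| = √(469² + 81.9²) = 476 Ω
∠Z = arctan(-81.9/469) = -9.91°

-9.91°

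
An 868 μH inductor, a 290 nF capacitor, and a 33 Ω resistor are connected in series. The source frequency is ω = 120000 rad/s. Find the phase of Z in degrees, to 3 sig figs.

66.4°

X_L = ωL = 104 Ω
X_C = 1/(ωC) = 28.7 Ω
Net reactance X = X_L − X_C = 75.4 Ω
Z = 33.0 + j75.4 Ω
|Z| = √(33.0² + 75.4²) = 82.3 Ω
∠Z = arctan(75.4/33.0) = 66.4°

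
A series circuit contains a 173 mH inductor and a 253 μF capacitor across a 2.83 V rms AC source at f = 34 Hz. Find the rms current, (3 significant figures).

153 mA

ω = 2πf = 213.6 rad/s
X_L = ωL = 37.0 Ω
X_C = 1/(ωC) = 18.5 Ω
Net reactance X = X_L − X_C = 18.5 Ω
Z = j18.5 Ω
|Z| = √(0² + 18.5²) = 18.5 Ω
I = V/|Z| = 2.83/18.5 = 153 mA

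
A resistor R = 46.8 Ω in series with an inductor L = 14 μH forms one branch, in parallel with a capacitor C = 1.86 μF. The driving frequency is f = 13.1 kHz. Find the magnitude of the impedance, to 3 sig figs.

6.49 Ω

ω = 2πf = 82310 rad/s
X_L = ωL = 1.15 Ω
X_C = 1/(ωC) = 6.53 Ω
Branch 1 (R+jX_L): Z₁ = 46.8 + j1.15 Ω, |Z₁| = 46.8 Ω
Branch 2 (−jX_C): Z₂ = −j6.53 Ω
Parallel: Z = Z₁Z₂/(Z₁+Z₂), |Z| = 6.49 Ω, ∠Z = -82.0°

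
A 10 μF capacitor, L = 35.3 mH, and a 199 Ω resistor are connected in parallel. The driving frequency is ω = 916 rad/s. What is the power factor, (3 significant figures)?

0.225

X_L = ωL = 32.3 Ω
X_C = 1/(ωC) = 109 Ω
Parallel: admittances add. Y = 1/R + 1/(jωL) + jωC
Y = (0.00503 − j0.0218) S
|Y| = 0.0223 S → |Z| = 1/|Y| = 44.8 Ω, ∠Z = −∠Y = 77.0°
cos φ = cos(77.0°) = 0.225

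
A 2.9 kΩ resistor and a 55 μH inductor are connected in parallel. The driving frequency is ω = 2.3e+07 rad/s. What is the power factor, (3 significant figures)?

X_L = ωL = 1260 Ω
Parallel: admittances add. Y = 1/R + 1/(jωL)
Y = (0.000345 − j0.000791) S
|Y| = 0.000862 S → |Z| = 1/|Y| = 1160 Ω, ∠Z = −∠Y = 66.4°
cos φ = cos(66.4°) = 0.400

0.400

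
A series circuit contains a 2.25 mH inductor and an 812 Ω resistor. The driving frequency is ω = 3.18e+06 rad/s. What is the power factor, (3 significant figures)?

0.113

X_L = ωL = 7150 Ω
Z = 812 + j7150 Ω
|Z| = √(812² + 7150²) = 7200 Ω
∠Z = arctan(7150/812) = 83.5°
cos φ = cos(83.5°) = 0.113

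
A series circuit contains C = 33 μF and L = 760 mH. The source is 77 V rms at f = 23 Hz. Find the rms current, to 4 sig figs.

ω = 2πf = 144.5 rad/s
X_L = ωL = 109.8 Ω
X_C = 1/(ωC) = 209.7 Ω
Net reactance X = X_L − X_C = -99.86 Ω
Z = − j99.86 Ω
|Z| = √(0² + 99.86²) = 99.86 Ω
I = V/|Z| = 77/99.86 = 771.1 mA

771.1 mA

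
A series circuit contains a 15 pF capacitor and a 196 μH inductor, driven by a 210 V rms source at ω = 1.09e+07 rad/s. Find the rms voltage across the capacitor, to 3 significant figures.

X_L = ωL = 2140 Ω
X_C = 1/(ωC) = 6120 Ω
Net reactance X = X_L − X_C = -3980 Ω
Z = − j3980 Ω
|Z| = √(0² + 3980²) = 3980 Ω
I = V/|Z| = 52.8 mA
V_C = I·|Z_C| = 0.0528 × 6120 = 323 V

323 V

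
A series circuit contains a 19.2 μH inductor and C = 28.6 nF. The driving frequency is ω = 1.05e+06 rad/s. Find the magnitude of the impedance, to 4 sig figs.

13.14 Ω

X_L = ωL = 20.16 Ω
X_C = 1/(ωC) = 33.30 Ω
Net reactance X = X_L − X_C = -13.14 Ω
Z = − j13.14 Ω
|Z| = √(0² + 13.14²) = 13.14 Ω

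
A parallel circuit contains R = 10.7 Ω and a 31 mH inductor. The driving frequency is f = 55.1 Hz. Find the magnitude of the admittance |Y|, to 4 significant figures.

132.0 mS

ω = 2πf = 346.2 rad/s
X_L = ωL = 10.73 Ω
Parallel: admittances add. Y = 1/R + 1/(jωL)
Y = (0.09346 − j0.09318) S
|Y| = 0.1320 S → |Z| = 1/|Y| = 7.577 Ω, ∠Z = −∠Y = 44.91°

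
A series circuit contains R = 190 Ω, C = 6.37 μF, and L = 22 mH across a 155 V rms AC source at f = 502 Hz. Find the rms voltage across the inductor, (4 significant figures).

ω = 2πf = 3154 rad/s
X_L = ωL = 69.39 Ω
X_C = 1/(ωC) = 49.77 Ω
Net reactance X = X_L − X_C = 19.62 Ω
Z = 190.0 + j19.62 Ω
|Z| = √(190.0² + 19.62²) = 191.0 Ω
I = V/|Z| = 811.5 mA
V_L = I·|Z_L| = 0.8115 × 69.39 = 56.31 V

56.31 V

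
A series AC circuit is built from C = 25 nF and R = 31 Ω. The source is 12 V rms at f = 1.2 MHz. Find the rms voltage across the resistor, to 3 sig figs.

ω = 2πf = 7.54e+06 rad/s
X_C = 1/(ωC) = 5.31 Ω
Z = 31.0 − j5.31 Ω
|Z| = √(31.0² + 5.31²) = 31.5 Ω
I = V/|Z| = 382 mA
V_R = I·|Z_R| = 0.382 × 31.0 = 11.8 V

11.8 V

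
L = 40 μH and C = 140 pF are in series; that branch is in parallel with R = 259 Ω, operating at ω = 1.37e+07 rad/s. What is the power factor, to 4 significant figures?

X_L = ωL = 548.0 Ω
X_C = 1/(ωC) = 521.4 Ω
Branch 1: Z₁ = R = 259.0 Ω
Branch 2 (series LC): Z₂ = j(X_L − X_C) = j26.62 Ω
Parallel: Z = Z₁Z₂/(Z₁+Z₂), |Z| = 26.48 Ω, ∠Z = 84.13°
cos φ = cos(84.13°) = 0.1023

0.1023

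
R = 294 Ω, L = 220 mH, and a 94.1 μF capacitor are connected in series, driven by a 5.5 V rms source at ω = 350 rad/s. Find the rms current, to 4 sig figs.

18.48 mA

X_L = ωL = 77.00 Ω
X_C = 1/(ωC) = 30.36 Ω
Net reactance X = X_L − X_C = 46.64 Ω
Z = 294.0 + j46.64 Ω
|Z| = √(294.0² + 46.64²) = 297.7 Ω
I = V/|Z| = 5.5/297.7 = 18.48 mA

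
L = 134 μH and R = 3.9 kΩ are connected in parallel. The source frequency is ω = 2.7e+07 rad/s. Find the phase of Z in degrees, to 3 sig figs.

X_L = ωL = 3620 Ω
Parallel: admittances add. Y = 1/R + 1/(jωL)
Y = (0.000256 − j0.000276) S
|Y| = 0.000377 S → |Z| = 1/|Y| = 2650 Ω, ∠Z = −∠Y = 47.1°

47.1°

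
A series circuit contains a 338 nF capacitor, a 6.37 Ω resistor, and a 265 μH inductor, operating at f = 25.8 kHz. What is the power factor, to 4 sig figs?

ω = 2πf = 162100 rad/s
X_L = ωL = 42.96 Ω
X_C = 1/(ωC) = 18.25 Ω
Net reactance X = X_L − X_C = 24.71 Ω
Z = 6.370 + j24.71 Ω
|Z| = √(6.370² + 24.71²) = 25.52 Ω
∠Z = arctan(24.71/6.370) = 75.54°
cos φ = cos(75.54°) = 0.2497

0.2497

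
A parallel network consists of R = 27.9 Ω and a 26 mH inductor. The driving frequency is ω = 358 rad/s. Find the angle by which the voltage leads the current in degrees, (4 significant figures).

X_L = ωL = 9.308 Ω
Parallel: admittances add. Y = 1/R + 1/(jωL)
Y = (0.03584 − j0.1074) S
|Y| = 0.1133 S → |Z| = 1/|Y| = 8.830 Ω, ∠Z = −∠Y = 71.55°

71.55°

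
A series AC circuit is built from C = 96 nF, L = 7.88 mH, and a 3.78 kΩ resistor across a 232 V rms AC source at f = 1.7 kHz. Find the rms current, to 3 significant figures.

ω = 2πf = 10680 rad/s
X_L = ωL = 84.2 Ω
X_C = 1/(ωC) = 975 Ω
Net reactance X = X_L − X_C = -891 Ω
Z = 3780 − j891 Ω
|Z| = √(3780² + 891²) = 3880 Ω
I = V/|Z| = 232/3880 = 59.7 mA

59.7 mA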